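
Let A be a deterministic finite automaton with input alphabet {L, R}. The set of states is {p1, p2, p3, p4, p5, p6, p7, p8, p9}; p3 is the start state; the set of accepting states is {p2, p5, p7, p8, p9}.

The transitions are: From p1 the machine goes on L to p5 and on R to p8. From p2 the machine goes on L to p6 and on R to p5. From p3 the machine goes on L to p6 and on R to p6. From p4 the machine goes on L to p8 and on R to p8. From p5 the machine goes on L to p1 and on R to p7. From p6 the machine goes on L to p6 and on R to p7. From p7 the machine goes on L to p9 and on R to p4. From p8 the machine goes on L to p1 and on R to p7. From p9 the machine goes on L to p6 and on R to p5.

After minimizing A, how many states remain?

6

Reachable states from the start: {p1,p3,p4,p5,p6,p7,p8,p9}. Unreachable: {p2} — drop them.
Initial partition by acceptance: {p5,p7,p8,p9} | {p1,p3,p4,p6}.
On input L, block {p5,p7,p8,p9} splits into {p5,p8,p9} and {p7}.
Split {p5,p8,p9} by δ(·,R) → {p5,p8} and {p9}.
Refine {p1,p3,p4,p6} on symbol L: members go to different blocks, giving {p1,p4} and {p3,p6}.
Refine {p3,p6} on symbol R: members go to different blocks, giving {p3} and {p6}.
Stable partition: {p5,p8} | {p1,p4} | {p7} | {p9} | {p3} | {p6} — 6 equivalence classes.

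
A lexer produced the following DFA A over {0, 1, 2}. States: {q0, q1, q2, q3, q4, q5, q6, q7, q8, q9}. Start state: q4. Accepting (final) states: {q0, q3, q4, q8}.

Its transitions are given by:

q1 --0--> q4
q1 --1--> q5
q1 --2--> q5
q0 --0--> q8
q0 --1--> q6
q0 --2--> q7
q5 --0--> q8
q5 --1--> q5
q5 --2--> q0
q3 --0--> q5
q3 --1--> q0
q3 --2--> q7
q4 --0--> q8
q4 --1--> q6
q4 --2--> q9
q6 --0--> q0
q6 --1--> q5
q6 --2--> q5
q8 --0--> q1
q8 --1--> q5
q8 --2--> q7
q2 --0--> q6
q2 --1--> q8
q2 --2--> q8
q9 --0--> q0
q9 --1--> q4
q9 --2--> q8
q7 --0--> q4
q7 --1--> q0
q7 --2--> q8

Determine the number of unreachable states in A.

BFS from q4 reaches {q0, q1, q4, q5, q6, q7, q8, q9}; the 2 state(s) q2, q3 are never visited.

2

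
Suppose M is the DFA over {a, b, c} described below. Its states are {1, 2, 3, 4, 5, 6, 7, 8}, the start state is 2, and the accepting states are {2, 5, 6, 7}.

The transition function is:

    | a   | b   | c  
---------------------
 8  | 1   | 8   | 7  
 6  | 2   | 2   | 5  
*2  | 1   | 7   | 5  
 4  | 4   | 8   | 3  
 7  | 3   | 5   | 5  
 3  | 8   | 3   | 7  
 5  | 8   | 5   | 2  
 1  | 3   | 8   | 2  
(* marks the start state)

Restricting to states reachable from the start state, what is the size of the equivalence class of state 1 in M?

First remove the unreachable states {4,6}; 6 states remain.
Start with accepting vs non-accepting: {2,5,7} | {1,3,8}.
The partition is now stable with 2 blocks: {2,5,7} | {1,3,8}.
State 1 belongs to the block {1,3,8}, which has 3 states.

3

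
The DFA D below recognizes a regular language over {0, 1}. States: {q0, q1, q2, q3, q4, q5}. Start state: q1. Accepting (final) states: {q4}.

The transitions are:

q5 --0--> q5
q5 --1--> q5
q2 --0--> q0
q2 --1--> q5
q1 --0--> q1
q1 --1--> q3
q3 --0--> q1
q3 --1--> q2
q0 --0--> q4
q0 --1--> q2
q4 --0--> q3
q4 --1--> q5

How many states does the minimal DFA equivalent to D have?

6

All states are reachable from the start state.
Initial partition by acceptance: {q4} | {q0,q1,q2,q3,q5}.
Split {q0,q1,q2,q3,q5} by δ(·,0) → {q1,q2,q3,q5} and {q0}.
Split {q1,q2,q3,q5} by δ(·,0) → {q1,q3,q5} and {q2}.
Refine {q1,q3,q5} on symbol 1: members go to different blocks, giving {q1,q5} and {q3}.
Split {q1,q5} by δ(·,1) → {q1} and {q5}.
Stable partition: {q4} | {q1} | {q0} | {q2} | {q3} | {q5} — 6 equivalence classes.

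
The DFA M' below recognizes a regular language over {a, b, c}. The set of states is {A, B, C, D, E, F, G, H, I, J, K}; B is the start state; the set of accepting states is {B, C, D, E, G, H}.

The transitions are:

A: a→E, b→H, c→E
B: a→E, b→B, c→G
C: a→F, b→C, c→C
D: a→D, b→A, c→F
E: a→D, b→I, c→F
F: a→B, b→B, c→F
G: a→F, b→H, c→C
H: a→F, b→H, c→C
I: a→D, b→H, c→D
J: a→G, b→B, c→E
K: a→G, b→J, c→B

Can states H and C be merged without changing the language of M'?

Yes

First remove the unreachable states {J,K}; 9 states remain.
Initial partition by acceptance: {B,C,D,E,G,H} | {A,F,I}.
Refine {B,C,D,E,G,H} on symbol a: members go to different blocks, giving {B,D,E} and {C,G,H}.
Refine {B,D,E} on symbol b: members go to different blocks, giving {D,E} and {B}.
Refine {A,F,I} on symbol a: members go to different blocks, giving {A,I} and {F}.
Stable partition: {D,E} | {A,I} | {C,G,H} | {B} | {F} — 5 equivalence classes.
H and C lie in the same block of the stable partition, so they are equivalent — no string distinguishes them.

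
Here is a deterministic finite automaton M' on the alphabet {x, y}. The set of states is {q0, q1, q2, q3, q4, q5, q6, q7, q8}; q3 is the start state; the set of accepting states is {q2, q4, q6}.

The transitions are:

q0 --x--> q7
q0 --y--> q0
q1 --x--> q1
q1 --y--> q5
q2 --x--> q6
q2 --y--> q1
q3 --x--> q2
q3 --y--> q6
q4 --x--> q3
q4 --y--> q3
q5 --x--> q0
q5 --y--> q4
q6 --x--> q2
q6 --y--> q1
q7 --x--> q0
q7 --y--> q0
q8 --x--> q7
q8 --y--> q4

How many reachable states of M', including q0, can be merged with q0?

Reachable states from the start: {q0,q1,q2,q3,q4,q5,q6,q7}. Unreachable: {q8} — drop them.
Initial partition by acceptance: {q2,q4,q6} | {q0,q1,q3,q5,q7}.
On input x, block {q2,q4,q6} splits into {q2,q6} and {q4}.
Refine {q0,q1,q3,q5,q7} on symbol x: members go to different blocks, giving {q0,q1,q5,q7} and {q3}.
Refine {q0,q1,q5,q7} on symbol y: members go to different blocks, giving {q0,q1,q7} and {q5}.
On input y, block {q0,q1,q7} splits into {q0,q7} and {q1}.
The partition is now stable with 6 blocks: {q2,q6} | {q0,q7} | {q4} | {q3} | {q5} | {q1}.
The equivalence class containing q0 is {q0,q7}, of size 2.

2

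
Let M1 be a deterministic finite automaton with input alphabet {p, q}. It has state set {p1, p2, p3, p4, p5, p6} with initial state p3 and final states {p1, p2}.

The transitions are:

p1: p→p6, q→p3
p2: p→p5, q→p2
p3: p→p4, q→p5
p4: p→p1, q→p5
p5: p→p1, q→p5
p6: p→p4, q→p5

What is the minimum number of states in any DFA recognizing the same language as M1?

First remove the unreachable states {p2}; 5 states remain.
Initial partition by acceptance: {p1} | {p3,p4,p5,p6}.
On input p, block {p3,p4,p5,p6} splits into {p3,p6} and {p4,p5}.
The partition is now stable with 3 blocks: {p1} | {p3,p6} | {p4,p5}.

3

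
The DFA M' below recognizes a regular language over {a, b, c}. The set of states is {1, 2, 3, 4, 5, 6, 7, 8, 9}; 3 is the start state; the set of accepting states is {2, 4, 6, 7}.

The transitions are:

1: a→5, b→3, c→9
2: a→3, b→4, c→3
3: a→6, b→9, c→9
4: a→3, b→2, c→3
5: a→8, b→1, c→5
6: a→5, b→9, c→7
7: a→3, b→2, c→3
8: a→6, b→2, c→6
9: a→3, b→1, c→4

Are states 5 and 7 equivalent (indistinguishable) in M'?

P0 = {2,4,6,7} | {1,3,5,8,9}.
On input b, block {2,4,6,7} splits into {2,4,7} and {6}.
On input a, block {1,3,5,8,9} splits into {1,5,9} and {3,8}.
Refine {1,5,9} on symbol a: members go to different blocks, giving {5,9} and {1}.
Split {5,9} by δ(·,c) → {5} and {9}.
Refine {3,8} on symbol b: members go to different blocks, giving {3} and {8}.
Stable partition: {2,4,7} | {5} | {6} | {3} | {1} | {9} | {8} — 7 equivalence classes.
5 and 7 end up in different blocks, so they are distinguishable. For instance, the string 'ε' is accepted from only 7.

No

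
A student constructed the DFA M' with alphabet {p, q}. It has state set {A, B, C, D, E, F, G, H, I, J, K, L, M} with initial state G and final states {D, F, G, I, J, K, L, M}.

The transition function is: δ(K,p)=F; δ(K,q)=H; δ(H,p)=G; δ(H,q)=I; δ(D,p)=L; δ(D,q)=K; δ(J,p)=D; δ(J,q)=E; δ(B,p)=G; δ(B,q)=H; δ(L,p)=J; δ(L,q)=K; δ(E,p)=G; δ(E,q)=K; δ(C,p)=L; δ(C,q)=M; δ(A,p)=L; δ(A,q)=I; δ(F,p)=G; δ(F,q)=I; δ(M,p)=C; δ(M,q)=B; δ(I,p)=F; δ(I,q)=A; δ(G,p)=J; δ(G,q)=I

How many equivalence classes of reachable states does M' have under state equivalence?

Reachable states from the start: {A,D,E,F,G,H,I,J,K,L}. Unreachable: {B,C,M} — drop them.
P0 = {D,F,G,I,J,K,L} | {A,E,H}.
Split {D,F,G,I,J,K,L} by δ(·,q) → {D,F,G,L} and {I,J,K}.
On input p, block {D,F,G,L} splits into {D,F} and {G,L}.
No further refinement is possible. Final partition (4 blocks): {D,F} | {A,E,H} | {I,J,K} | {G,L}.

4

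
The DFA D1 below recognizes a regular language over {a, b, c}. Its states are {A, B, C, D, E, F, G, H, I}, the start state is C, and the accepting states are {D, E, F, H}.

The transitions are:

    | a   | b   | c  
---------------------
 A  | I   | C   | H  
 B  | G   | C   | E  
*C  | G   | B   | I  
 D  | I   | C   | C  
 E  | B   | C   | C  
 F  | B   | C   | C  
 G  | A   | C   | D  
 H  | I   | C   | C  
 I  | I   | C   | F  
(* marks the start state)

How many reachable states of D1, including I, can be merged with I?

Every state is reachable, so we keep all 9.
P0 = {D,E,F,H} | {A,B,C,G,I}.
On input c, block {A,B,C,G,I} splits into {A,B,G,I} and {C}.
Stable partition: {D,E,F,H} | {A,B,G,I} | {C} — 3 equivalence classes.
State I belongs to the block {A,B,G,I}, which has 4 states.

4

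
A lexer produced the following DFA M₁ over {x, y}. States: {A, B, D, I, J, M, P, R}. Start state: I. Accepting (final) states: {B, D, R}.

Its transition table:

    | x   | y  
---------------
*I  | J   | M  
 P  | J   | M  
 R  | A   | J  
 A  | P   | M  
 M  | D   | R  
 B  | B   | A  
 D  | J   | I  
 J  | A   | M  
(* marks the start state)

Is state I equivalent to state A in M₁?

Yes

Reachable states from the start: {A,D,I,J,M,P,R}. Unreachable: {B} — drop them.
P0 = {D,R} | {A,I,J,M,P}.
Refine {A,I,J,M,P} on symbol x: members go to different blocks, giving {A,I,J,P} and {M}.
No further refinement is possible. Final partition (3 blocks): {D,R} | {A,I,J,P} | {M}.
I and A lie in the same block of the stable partition, so they are equivalent — no string distinguishes them.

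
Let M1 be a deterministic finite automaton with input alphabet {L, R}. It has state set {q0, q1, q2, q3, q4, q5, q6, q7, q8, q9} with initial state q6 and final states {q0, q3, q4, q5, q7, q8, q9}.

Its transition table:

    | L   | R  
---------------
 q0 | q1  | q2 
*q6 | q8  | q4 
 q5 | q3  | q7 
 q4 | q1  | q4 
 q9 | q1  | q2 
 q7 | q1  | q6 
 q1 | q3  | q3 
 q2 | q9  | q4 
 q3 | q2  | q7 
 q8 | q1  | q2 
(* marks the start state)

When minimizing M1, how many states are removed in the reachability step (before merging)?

2

Starting at q6 and following transitions, the reachable set is {q1, q2, q3, q4, q6, q7, q8, q9}. That leaves q0, q5 unreachable — 2 in total.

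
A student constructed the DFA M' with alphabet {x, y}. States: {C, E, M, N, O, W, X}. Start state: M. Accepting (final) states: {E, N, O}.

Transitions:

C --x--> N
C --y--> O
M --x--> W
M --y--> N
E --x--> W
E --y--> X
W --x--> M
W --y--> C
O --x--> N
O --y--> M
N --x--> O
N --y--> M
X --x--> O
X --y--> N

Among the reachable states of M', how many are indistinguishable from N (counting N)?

2

First remove the unreachable states {E,X}; 5 states remain.
Start with accepting vs non-accepting: {N,O} | {C,M,W}.
Refine {C,M,W} on symbol x: members go to different blocks, giving {M,W} and {C}.
On input y, block {M,W} splits into {W} and {M}.
Stable partition: {N,O} | {W} | {C} | {M} — 4 equivalence classes.
The equivalence class containing N is {N,O}, of size 2.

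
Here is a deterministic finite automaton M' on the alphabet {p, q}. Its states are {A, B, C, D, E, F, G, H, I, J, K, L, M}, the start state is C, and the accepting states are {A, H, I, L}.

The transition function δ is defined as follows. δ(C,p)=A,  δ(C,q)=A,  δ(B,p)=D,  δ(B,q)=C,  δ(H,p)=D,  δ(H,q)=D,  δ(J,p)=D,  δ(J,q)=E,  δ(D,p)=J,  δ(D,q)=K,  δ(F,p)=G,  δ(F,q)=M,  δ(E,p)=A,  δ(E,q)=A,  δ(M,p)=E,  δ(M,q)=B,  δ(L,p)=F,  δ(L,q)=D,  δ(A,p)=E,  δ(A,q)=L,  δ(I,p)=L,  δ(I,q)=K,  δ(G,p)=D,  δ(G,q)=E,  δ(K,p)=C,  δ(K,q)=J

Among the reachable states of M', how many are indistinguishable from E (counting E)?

2

Reachable states from the start: {A,B,C,D,E,F,G,J,K,L,M}. Unreachable: {H,I} — drop them.
P0 = {A,L} | {B,C,D,E,F,G,J,K,M}.
Refine {A,L} on symbol q: members go to different blocks, giving {A} and {L}.
Refine {B,C,D,E,F,G,J,K,M} on symbol p: members go to different blocks, giving {B,D,F,G,J,K,M} and {C,E}.
On input p, block {B,D,F,G,J,K,M} splits into {B,D,F,G,J} and {K,M}.
On input q, block {B,D,F,G,J} splits into {B,G,J} and {D,F}.
The partition is now stable with 6 blocks: {A} | {B,G,J} | {L} | {C,E} | {K,M} | {D,F}.
State E belongs to the block {C,E}, which has 2 states.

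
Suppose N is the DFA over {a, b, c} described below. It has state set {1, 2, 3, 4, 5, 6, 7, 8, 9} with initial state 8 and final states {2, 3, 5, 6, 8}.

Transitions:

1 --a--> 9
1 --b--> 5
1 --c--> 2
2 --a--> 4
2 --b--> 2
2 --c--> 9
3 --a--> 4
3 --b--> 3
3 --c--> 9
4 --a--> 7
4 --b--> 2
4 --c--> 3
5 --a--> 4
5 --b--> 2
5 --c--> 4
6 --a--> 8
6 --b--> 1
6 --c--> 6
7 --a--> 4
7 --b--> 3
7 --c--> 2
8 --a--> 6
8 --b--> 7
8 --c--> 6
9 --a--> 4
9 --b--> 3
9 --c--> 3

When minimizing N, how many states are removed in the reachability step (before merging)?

Every one of the 9 states is reachable from 8.

0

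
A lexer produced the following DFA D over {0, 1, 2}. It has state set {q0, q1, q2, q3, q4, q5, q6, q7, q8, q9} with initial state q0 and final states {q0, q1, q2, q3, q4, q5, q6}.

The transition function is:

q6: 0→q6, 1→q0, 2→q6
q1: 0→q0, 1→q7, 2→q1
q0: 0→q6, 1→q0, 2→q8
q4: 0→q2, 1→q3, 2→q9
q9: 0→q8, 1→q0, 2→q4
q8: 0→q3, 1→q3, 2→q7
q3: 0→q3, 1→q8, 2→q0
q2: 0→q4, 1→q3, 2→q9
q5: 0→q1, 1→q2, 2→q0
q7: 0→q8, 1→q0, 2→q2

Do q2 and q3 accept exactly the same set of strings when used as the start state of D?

Reachable states from the start: {q0,q2,q3,q4,q6,q7,q8,q9}. Unreachable: {q1,q5} — drop them.
Start with accepting vs non-accepting: {q0,q2,q3,q4,q6} | {q7,q8,q9}.
Refine {q0,q2,q3,q4,q6} on symbol 1: members go to different blocks, giving {q0,q2,q4,q6} and {q3}.
Split {q0,q2,q4,q6} by δ(·,1) → {q0,q6} and {q2,q4}.
Refine {q0,q6} on symbol 2: members go to different blocks, giving {q0} and {q6}.
Refine {q7,q8,q9} on symbol 0: members go to different blocks, giving {q7,q9} and {q8}.
The partition is now stable with 6 blocks: {q0} | {q7,q9} | {q3} | {q2,q4} | {q6} | {q8}.
q2 and q3 end up in different blocks, so they are distinguishable. For instance, the string '1' is accepted from only q2.

No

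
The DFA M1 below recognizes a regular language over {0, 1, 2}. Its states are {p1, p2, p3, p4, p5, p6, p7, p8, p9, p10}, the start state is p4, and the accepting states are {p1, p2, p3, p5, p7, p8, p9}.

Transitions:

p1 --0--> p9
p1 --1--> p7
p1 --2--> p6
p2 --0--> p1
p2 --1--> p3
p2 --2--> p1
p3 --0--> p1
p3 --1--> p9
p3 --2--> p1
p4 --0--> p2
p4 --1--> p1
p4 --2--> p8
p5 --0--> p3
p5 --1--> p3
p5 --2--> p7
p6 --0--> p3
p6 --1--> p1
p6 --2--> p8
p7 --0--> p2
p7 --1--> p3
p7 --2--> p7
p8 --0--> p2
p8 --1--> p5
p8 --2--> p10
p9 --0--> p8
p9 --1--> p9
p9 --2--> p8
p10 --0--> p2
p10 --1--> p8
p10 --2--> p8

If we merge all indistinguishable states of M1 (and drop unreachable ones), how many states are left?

4

Start with accepting vs non-accepting: {p1,p2,p3,p5,p7,p8,p9} | {p4,p6,p10}.
Refine {p1,p2,p3,p5,p7,p8,p9} on symbol 2: members go to different blocks, giving {p2,p3,p5,p7,p9} and {p1,p8}.
Split {p2,p3,p5,p7,p9} by δ(·,0) → {p2,p3,p9} and {p5,p7}.
No further refinement is possible. Final partition (4 blocks): {p2,p3,p9} | {p4,p6,p10} | {p1,p8} | {p5,p7}.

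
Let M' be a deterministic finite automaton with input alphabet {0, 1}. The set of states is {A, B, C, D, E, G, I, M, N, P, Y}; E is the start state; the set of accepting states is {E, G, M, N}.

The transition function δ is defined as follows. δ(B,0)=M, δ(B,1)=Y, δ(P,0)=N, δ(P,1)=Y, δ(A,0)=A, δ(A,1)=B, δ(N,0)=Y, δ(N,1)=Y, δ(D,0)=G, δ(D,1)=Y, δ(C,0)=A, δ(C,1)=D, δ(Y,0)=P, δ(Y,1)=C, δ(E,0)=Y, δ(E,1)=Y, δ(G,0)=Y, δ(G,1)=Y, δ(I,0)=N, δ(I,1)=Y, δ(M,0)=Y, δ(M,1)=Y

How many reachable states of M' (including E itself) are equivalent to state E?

4

Reachable states from the start: {A,B,C,D,E,G,M,N,P,Y}. Unreachable: {I} — drop them.
Start with accepting vs non-accepting: {E,G,M,N} | {A,B,C,D,P,Y}.
Refine {A,B,C,D,P,Y} on symbol 0: members go to different blocks, giving {B,D,P} and {A,C,Y}.
Split {A,C,Y} by δ(·,0) → {A,C} and {Y}.
Stable partition: {E,G,M,N} | {B,D,P} | {A,C} | {Y} — 4 equivalence classes.
State E belongs to the block {E,G,M,N}, which has 4 states.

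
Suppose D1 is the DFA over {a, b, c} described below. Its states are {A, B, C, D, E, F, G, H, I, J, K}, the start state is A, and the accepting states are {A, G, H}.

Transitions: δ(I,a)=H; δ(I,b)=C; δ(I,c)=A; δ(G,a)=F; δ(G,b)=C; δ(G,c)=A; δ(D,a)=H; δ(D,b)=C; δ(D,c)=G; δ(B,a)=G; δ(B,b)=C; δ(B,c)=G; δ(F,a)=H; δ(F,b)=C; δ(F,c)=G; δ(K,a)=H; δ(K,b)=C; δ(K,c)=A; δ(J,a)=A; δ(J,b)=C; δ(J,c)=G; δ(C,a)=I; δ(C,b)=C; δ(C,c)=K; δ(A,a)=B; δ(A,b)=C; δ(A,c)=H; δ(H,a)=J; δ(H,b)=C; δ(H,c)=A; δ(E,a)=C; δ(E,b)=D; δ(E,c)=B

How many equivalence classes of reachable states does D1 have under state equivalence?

Reachable states from the start: {A,B,C,F,G,H,I,J,K}. Unreachable: {D,E} — drop them.
Initial partition by acceptance: {A,G,H} | {B,C,F,I,J,K}.
Refine {B,C,F,I,J,K} on symbol a: members go to different blocks, giving {B,F,I,J,K} and {C}.
No further refinement is possible. Final partition (3 blocks): {A,G,H} | {B,F,I,J,K} | {C}.

3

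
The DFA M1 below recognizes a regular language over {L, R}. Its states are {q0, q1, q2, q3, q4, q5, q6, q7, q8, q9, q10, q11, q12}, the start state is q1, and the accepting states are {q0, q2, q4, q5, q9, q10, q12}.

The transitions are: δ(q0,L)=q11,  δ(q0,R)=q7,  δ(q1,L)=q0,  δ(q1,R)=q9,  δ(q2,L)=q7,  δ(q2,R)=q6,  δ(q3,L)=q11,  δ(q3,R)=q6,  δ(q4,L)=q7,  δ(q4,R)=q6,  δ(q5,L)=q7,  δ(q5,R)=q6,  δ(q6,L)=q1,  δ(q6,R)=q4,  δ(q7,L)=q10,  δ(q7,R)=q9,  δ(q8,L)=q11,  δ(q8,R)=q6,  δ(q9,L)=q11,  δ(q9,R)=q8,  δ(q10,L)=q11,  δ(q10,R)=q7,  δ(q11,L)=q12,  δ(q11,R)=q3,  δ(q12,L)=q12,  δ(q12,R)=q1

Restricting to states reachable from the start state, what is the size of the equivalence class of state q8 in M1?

2

Reachable states from the start: {q0,q1,q3,q4,q6,q7,q8,q9,q10,q11,q12}. Unreachable: {q2,q5} — drop them.
P0 = {q0,q4,q9,q10,q12} | {q1,q3,q6,q7,q8,q11}.
Refine {q0,q4,q9,q10,q12} on symbol L: members go to different blocks, giving {q0,q4,q9,q10} and {q12}.
Split {q1,q3,q6,q7,q8,q11} by δ(·,L) → {q3,q6,q8} and {q1,q7} and {q11}.
On input L, block {q0,q4,q9,q10} splits into {q0,q9,q10} and {q4}.
Refine {q0,q9,q10} on symbol R: members go to different blocks, giving {q0,q10} and {q9}.
Refine {q3,q6,q8} on symbol L: members go to different blocks, giving {q3,q8} and {q6}.
No further refinement is possible. Final partition (8 blocks): {q0,q10} | {q3,q8} | {q12} | {q1,q7} | {q11} | {q4} | {q9} | {q6}.
The equivalence class containing q8 is {q3,q8}, of size 2.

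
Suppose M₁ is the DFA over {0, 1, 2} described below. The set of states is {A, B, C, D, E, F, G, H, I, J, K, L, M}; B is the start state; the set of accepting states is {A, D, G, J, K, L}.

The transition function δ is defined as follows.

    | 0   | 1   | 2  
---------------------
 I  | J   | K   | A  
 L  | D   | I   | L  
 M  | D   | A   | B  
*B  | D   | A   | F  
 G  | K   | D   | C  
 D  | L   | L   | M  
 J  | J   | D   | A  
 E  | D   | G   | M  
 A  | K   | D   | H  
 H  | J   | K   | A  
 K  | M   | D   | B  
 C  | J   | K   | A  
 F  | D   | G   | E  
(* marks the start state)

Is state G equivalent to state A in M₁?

Yes

Every state is reachable, so we keep all 13.
P0 = {A,D,G,J,K,L} | {B,C,E,F,H,I,M}.
Refine {A,D,G,J,K,L} on symbol 0: members go to different blocks, giving {A,D,G,J,L} and {K}.
Refine {A,D,G,J,L} on symbol 0: members go to different blocks, giving {D,J,L} and {A,G}.
Refine {D,J,L} on symbol 1: members go to different blocks, giving {D,J} and {L}.
On input 0, block {D,J} splits into {D} and {J}.
On input 0, block {B,C,E,F,H,I,M} splits into {B,E,F,M} and {C,H,I}.
No further refinement is possible. Final partition (7 blocks): {D} | {B,E,F,M} | {K} | {A,G} | {L} | {J} | {C,H,I}.
G and A lie in the same block of the stable partition, so they are equivalent — no string distinguishes them.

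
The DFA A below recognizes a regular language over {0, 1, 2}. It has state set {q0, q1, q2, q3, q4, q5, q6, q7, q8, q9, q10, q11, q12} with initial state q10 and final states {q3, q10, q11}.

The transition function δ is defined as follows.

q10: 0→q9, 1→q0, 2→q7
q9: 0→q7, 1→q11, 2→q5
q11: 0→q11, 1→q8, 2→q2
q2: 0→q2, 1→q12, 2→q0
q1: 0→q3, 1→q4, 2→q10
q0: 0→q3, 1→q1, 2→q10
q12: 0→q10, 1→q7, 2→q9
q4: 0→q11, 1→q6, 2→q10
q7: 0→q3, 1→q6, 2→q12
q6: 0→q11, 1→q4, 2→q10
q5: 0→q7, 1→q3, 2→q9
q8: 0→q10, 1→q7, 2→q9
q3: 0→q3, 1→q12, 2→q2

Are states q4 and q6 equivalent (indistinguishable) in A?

Yes

Every state is reachable, so we keep all 13.
Start with accepting vs non-accepting: {q3,q10,q11} | {q0,q1,q2,q4,q5,q6,q7,q8,q9,q12}.
Refine {q3,q10,q11} on symbol 0: members go to different blocks, giving {q3,q11} and {q10}.
Refine {q0,q1,q2,q4,q5,q6,q7,q8,q9,q12} on symbol 0: members go to different blocks, giving {q0,q1,q4,q6,q7} and {q2,q5,q9} and {q8,q12}.
Split {q0,q1,q4,q6,q7} by δ(·,2) → {q0,q1,q4,q6} and {q7}.
Refine {q2,q5,q9} on symbol 0: members go to different blocks, giving {q5,q9} and {q2}.
The partition is now stable with 7 blocks: {q3,q11} | {q0,q1,q4,q6} | {q10} | {q5,q9} | {q8,q12} | {q7} | {q2}.
q4 and q6 lie in the same block of the stable partition, so they are equivalent — no string distinguishes them.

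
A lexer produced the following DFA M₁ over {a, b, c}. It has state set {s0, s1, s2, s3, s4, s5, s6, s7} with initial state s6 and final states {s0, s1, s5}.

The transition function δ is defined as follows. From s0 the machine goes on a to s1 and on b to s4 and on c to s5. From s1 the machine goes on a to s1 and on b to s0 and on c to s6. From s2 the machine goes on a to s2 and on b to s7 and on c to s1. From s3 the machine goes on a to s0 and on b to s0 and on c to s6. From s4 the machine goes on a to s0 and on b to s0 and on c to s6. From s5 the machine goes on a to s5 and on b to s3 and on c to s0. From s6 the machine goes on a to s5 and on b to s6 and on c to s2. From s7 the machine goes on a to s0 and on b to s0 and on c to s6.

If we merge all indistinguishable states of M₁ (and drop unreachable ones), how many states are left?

Initial partition by acceptance: {s0,s1,s5} | {s2,s3,s4,s6,s7}.
Split {s0,s1,s5} by δ(·,b) → {s0,s5} and {s1}.
On input a, block {s0,s5} splits into {s0} and {s5}.
Refine {s2,s3,s4,s6,s7} on symbol a: members go to different blocks, giving {s3,s4,s7} and {s2} and {s6}.
Stable partition: {s0} | {s3,s4,s7} | {s1} | {s5} | {s2} | {s6} — 6 equivalence classes.

6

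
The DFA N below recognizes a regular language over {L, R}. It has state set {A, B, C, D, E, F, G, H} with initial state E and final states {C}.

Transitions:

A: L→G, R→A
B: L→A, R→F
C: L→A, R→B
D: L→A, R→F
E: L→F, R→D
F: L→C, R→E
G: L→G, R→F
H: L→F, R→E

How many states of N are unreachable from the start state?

Starting at E and following transitions, the reachable set is {A, B, C, D, E, F, G}. That leaves H unreachable — 1 in total.

1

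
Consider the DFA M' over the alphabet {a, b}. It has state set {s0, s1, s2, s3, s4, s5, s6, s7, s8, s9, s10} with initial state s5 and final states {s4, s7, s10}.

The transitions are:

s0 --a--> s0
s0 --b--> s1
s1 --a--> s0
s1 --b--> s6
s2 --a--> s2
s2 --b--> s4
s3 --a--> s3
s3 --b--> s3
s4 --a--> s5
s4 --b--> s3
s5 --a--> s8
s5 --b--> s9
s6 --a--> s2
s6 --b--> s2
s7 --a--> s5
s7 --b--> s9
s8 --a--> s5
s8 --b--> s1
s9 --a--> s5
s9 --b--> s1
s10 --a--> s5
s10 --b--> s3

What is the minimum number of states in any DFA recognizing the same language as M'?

First remove the unreachable states {s7,s10}; 9 states remain.
Initial partition by acceptance: {s4} | {s0,s1,s2,s3,s5,s6,s8,s9}.
Split {s0,s1,s2,s3,s5,s6,s8,s9} by δ(·,b) → {s0,s1,s3,s5,s6,s8,s9} and {s2}.
Split {s0,s1,s3,s5,s6,s8,s9} by δ(·,a) → {s0,s1,s3,s5,s8,s9} and {s6}.
Split {s0,s1,s3,s5,s8,s9} by δ(·,b) → {s0,s3,s5,s8,s9} and {s1}.
On input b, block {s0,s3,s5,s8,s9} splits into {s0,s8,s9} and {s3,s5}.
Split {s0,s8,s9} by δ(·,a) → {s8,s9} and {s0}.
On input a, block {s3,s5} splits into {s3} and {s5}.
No further refinement is possible. Final partition (8 blocks): {s4} | {s8,s9} | {s2} | {s6} | {s1} | {s3} | {s0} | {s5}.

8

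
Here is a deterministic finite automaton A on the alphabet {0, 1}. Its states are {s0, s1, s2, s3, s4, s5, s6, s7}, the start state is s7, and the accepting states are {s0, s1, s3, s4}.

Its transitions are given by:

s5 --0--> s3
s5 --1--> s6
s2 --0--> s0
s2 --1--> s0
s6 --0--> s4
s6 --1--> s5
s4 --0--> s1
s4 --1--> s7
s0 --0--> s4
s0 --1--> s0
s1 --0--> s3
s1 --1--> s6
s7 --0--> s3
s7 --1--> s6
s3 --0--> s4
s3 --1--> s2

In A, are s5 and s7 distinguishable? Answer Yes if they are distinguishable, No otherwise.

Initial partition by acceptance: {s0,s1,s3,s4} | {s2,s5,s6,s7}.
Refine {s0,s1,s3,s4} on symbol 1: members go to different blocks, giving {s1,s3,s4} and {s0}.
Split {s2,s5,s6,s7} by δ(·,0) → {s5,s6,s7} and {s2}.
On input 1, block {s1,s3,s4} splits into {s1,s4} and {s3}.
Refine {s1,s4} on symbol 0: members go to different blocks, giving {s1} and {s4}.
Split {s5,s6,s7} by δ(·,0) → {s5,s7} and {s6}.
The partition is now stable with 7 blocks: {s1} | {s5,s7} | {s0} | {s2} | {s3} | {s4} | {s6}.
s5 and s7 lie in the same block of the stable partition, so they are equivalent — no string distinguishes them.

No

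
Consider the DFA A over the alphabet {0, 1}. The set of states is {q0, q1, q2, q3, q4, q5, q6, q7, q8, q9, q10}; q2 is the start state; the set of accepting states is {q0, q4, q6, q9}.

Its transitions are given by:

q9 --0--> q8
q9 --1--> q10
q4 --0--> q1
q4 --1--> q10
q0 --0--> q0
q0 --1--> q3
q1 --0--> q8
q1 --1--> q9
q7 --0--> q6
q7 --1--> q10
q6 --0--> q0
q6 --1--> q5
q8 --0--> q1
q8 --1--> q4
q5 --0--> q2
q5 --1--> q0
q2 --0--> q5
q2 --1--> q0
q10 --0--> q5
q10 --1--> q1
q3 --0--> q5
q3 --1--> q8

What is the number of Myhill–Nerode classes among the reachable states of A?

5

States {q6,q7} cannot be reached from the start state, so discard them.
P0 = {q0,q4,q9} | {q1,q2,q3,q5,q8,q10}.
Refine {q0,q4,q9} on symbol 0: members go to different blocks, giving {q4,q9} and {q0}.
On input 1, block {q1,q2,q3,q5,q8,q10} splits into {q1,q8} and {q2,q5} and {q3,q10}.
No further refinement is possible. Final partition (5 blocks): {q4,q9} | {q1,q8} | {q0} | {q2,q5} | {q3,q10}.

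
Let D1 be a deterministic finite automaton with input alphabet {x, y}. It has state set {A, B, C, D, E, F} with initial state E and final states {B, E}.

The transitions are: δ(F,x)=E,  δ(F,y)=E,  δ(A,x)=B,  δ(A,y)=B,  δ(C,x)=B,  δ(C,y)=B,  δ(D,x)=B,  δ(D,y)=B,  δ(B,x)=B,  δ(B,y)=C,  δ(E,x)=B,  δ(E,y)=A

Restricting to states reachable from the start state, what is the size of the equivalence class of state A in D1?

2

States {D,F} cannot be reached from the start state, so discard them.
Start with accepting vs non-accepting: {B,E} | {A,C}.
The partition is now stable with 2 blocks: {B,E} | {A,C}.
The equivalence class containing A is {A,C}, of size 2.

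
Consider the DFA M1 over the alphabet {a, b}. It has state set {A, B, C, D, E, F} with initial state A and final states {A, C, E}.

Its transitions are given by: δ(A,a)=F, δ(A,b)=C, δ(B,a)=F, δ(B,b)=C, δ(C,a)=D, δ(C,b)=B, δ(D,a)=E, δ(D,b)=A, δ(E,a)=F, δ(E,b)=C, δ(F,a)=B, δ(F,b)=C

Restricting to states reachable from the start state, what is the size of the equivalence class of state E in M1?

Every state is reachable, so we keep all 6.
P0 = {A,C,E} | {B,D,F}.
Split {A,C,E} by δ(·,b) → {A,E} and {C}.
Split {B,D,F} by δ(·,a) → {B,F} and {D}.
No further refinement is possible. Final partition (4 blocks): {A,E} | {B,F} | {C} | {D}.
State E belongs to the block {A,E}, which has 2 states.

2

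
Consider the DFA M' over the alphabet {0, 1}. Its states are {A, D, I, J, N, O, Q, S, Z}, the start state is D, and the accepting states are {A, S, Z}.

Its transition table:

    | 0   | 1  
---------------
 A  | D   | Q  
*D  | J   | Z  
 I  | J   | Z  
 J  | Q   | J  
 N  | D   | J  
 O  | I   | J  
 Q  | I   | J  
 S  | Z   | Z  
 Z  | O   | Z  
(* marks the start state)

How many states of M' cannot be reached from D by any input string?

3

BFS from D reaches {D, I, J, O, Q, Z}; the 3 state(s) A, N, S are never visited.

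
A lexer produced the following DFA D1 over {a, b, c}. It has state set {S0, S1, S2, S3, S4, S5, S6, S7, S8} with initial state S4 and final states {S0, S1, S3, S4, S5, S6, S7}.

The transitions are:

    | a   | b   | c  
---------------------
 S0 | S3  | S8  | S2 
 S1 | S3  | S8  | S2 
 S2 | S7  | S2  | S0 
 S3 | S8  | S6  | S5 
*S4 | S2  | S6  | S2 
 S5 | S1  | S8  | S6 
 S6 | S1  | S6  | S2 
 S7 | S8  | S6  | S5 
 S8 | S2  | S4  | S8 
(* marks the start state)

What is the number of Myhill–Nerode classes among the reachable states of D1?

7

Start with accepting vs non-accepting: {S0,S1,S3,S4,S5,S6,S7} | {S2,S8}.
On input a, block {S0,S1,S3,S4,S5,S6,S7} splits into {S0,S1,S5,S6} and {S3,S4,S7}.
On input a, block {S0,S1,S5,S6} splits into {S0,S1} and {S5,S6}.
Split {S2,S8} by δ(·,a) → {S2} and {S8}.
Split {S3,S4,S7} by δ(·,a) → {S3,S7} and {S4}.
Refine {S5,S6} on symbol b: members go to different blocks, giving {S5} and {S6}.
Stable partition: {S0,S1} | {S2} | {S3,S7} | {S5} | {S8} | {S4} | {S6} — 7 equivalence classes.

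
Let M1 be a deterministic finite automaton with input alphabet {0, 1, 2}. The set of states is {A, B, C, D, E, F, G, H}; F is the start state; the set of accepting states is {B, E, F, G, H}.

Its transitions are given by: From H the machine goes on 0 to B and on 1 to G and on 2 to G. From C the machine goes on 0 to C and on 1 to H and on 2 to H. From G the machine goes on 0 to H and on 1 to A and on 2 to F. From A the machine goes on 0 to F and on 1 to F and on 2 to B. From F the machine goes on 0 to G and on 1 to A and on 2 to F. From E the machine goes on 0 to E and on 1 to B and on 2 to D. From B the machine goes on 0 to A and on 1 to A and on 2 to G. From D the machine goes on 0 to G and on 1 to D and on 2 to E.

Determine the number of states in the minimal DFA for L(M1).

5

Reachable states from the start: {A,B,F,G,H}. Unreachable: {C,D,E} — drop them.
P0 = {B,F,G,H} | {A}.
Refine {B,F,G,H} on symbol 0: members go to different blocks, giving {F,G,H} and {B}.
Refine {F,G,H} on symbol 0: members go to different blocks, giving {F,G} and {H}.
On input 0, block {F,G} splits into {F} and {G}.
Stable partition: {F} | {A} | {B} | {H} | {G} — 5 equivalence classes.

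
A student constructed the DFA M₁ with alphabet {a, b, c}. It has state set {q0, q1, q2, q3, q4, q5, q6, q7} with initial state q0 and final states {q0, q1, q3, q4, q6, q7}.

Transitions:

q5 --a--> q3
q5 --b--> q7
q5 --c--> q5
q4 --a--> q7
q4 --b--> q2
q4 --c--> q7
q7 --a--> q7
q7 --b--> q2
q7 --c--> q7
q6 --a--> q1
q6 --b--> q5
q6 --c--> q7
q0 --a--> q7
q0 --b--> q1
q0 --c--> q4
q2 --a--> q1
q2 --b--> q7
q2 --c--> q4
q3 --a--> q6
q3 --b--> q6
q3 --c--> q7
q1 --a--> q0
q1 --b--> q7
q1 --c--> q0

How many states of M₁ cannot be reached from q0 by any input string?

3

BFS from q0 reaches {q0, q1, q2, q4, q7}; the 3 state(s) q3, q5, q6 are never visited.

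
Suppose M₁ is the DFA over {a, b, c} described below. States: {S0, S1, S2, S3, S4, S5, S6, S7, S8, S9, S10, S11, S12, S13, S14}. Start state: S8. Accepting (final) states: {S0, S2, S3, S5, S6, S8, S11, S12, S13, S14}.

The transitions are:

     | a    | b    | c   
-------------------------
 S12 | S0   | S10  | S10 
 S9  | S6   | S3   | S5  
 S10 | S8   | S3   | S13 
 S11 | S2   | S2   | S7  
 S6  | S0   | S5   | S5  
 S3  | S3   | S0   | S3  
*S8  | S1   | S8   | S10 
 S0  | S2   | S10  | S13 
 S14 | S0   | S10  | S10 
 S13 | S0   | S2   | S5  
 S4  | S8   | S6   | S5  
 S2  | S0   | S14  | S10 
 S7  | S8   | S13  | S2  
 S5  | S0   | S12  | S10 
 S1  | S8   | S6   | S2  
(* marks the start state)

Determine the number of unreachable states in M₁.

4

Starting at S8 and following transitions, the reachable set is {S0, S1, S2, S3, S5, S6, S8, S10, S12, S13, S14}. That leaves S4, S7, S9, S11 unreachable — 4 in total.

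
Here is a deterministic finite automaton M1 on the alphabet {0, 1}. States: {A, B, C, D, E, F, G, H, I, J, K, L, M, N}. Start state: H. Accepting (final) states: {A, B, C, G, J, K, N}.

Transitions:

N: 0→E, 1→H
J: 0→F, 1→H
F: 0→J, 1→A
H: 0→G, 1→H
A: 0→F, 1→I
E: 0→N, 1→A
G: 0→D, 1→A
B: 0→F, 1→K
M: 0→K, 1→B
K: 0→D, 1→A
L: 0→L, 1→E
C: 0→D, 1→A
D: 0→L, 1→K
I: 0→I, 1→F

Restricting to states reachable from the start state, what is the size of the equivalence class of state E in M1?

2

Reachable states from the start: {A,D,E,F,G,H,I,J,K,L,N}. Unreachable: {B,C,M} — drop them.
Start with accepting vs non-accepting: {A,G,J,K,N} | {D,E,F,H,I,L}.
Refine {A,G,J,K,N} on symbol 1: members go to different blocks, giving {A,J,N} and {G,K}.
Refine {D,E,F,H,I,L} on symbol 0: members go to different blocks, giving {D,I,L} and {E,F} and {H}.
Refine {A,J,N} on symbol 1: members go to different blocks, giving {J,N} and {A}.
Split {D,I,L} by δ(·,1) → {I,L} and {D}.
No further refinement is possible. Final partition (7 blocks): {J,N} | {I,L} | {G,K} | {E,F} | {H} | {A} | {D}.
State E belongs to the block {E,F}, which has 2 states.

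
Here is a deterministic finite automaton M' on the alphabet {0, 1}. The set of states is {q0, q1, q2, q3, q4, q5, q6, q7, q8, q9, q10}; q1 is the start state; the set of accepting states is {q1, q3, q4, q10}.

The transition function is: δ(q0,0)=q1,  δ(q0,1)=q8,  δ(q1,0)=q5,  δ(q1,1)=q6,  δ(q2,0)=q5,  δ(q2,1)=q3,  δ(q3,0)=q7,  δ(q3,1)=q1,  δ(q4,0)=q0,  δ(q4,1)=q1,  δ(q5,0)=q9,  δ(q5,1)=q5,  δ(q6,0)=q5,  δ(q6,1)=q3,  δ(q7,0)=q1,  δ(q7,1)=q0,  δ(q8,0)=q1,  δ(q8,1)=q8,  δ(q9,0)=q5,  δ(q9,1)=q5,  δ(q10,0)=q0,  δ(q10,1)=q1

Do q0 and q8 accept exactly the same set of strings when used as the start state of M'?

Reachable states from the start: {q0,q1,q3,q5,q6,q7,q8,q9}. Unreachable: {q2,q4,q10} — drop them.
P0 = {q1,q3} | {q0,q5,q6,q7,q8,q9}.
Refine {q1,q3} on symbol 1: members go to different blocks, giving {q1} and {q3}.
On input 0, block {q0,q5,q6,q7,q8,q9} splits into {q0,q7,q8} and {q5,q6,q9}.
Refine {q5,q6,q9} on symbol 1: members go to different blocks, giving {q5,q9} and {q6}.
No further refinement is possible. Final partition (5 blocks): {q1} | {q0,q7,q8} | {q3} | {q5,q9} | {q6}.
q0 and q8 lie in the same block of the stable partition, so they are equivalent — no string distinguishes them.

Yes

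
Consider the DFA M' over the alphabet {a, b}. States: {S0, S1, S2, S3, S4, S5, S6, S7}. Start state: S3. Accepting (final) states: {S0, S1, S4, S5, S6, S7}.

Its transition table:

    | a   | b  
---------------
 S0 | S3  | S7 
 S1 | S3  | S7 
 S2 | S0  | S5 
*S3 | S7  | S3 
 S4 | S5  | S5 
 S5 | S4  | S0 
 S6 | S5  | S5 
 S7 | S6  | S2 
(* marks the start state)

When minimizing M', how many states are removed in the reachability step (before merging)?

Starting at S3 and following transitions, the reachable set is {S0, S2, S3, S4, S5, S6, S7}. That leaves S1 unreachable — 1 in total.

1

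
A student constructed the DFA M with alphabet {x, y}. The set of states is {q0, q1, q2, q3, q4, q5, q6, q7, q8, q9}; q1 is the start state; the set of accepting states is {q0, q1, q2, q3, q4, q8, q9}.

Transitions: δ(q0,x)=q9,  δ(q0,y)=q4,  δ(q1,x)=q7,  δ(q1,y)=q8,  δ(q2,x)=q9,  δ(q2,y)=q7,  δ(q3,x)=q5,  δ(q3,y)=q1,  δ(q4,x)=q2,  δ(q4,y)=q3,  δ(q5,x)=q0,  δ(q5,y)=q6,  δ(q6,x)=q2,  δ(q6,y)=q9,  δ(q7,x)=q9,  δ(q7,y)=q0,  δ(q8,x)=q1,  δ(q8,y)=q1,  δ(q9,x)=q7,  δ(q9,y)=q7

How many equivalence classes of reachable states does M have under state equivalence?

10

All states are reachable from the start state.
Start with accepting vs non-accepting: {q0,q1,q2,q3,q4,q8,q9} | {q5,q6,q7}.
Split {q0,q1,q2,q3,q4,q8,q9} by δ(·,x) → {q0,q2,q4,q8} and {q1,q3,q9}.
Split {q0,q2,q4,q8} by δ(·,x) → {q0,q2,q8} and {q4}.
On input y, block {q0,q2,q8} splits into {q0} and {q2} and {q8}.
On input x, block {q5,q6,q7} splits into {q5} and {q6} and {q7}.
On input x, block {q1,q3,q9} splits into {q1,q9} and {q3}.
Refine {q1,q9} on symbol y: members go to different blocks, giving {q1} and {q9}.
The partition is now stable with 10 blocks: {q0} | {q5} | {q1} | {q4} | {q2} | {q8} | {q6} | {q7} | {q3} | {q9}.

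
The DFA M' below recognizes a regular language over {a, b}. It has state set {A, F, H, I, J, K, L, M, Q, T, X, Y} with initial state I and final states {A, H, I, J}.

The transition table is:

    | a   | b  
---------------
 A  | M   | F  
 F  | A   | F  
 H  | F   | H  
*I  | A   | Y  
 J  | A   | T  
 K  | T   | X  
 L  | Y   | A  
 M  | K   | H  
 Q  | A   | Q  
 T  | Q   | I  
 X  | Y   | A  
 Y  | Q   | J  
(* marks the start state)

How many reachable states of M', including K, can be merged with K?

1

First remove the unreachable states {L}; 11 states remain.
Start with accepting vs non-accepting: {A,H,I,J} | {F,K,M,Q,T,X,Y}.
On input a, block {A,H,I,J} splits into {A,H} and {I,J}.
Refine {A,H} on symbol b: members go to different blocks, giving {H} and {A}.
Split {F,K,M,Q,T,X,Y} by δ(·,a) → {K,M,T,X,Y} and {F,Q}.
On input a, block {K,M,T,X,Y} splits into {K,M,X} and {T,Y}.
Split {K,M,X} by δ(·,a) → {K,X} and {M}.
Split {K,X} by δ(·,b) → {K} and {X}.
Stable partition: {H} | {K} | {I,J} | {A} | {F,Q} | {T,Y} | {M} | {X} — 8 equivalence classes.
State K belongs to the block {K}, which has 1 states.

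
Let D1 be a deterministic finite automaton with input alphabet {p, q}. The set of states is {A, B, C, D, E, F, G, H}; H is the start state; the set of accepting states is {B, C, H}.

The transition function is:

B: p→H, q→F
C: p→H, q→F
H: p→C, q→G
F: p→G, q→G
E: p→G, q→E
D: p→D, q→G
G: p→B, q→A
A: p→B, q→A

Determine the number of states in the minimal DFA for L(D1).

States {D,E} cannot be reached from the start state, so discard them.
P0 = {B,C,H} | {A,F,G}.
Split {A,F,G} by δ(·,p) → {A,G} and {F}.
Split {B,C,H} by δ(·,q) → {B,C} and {H}.
The partition is now stable with 4 blocks: {B,C} | {A,G} | {F} | {H}.

4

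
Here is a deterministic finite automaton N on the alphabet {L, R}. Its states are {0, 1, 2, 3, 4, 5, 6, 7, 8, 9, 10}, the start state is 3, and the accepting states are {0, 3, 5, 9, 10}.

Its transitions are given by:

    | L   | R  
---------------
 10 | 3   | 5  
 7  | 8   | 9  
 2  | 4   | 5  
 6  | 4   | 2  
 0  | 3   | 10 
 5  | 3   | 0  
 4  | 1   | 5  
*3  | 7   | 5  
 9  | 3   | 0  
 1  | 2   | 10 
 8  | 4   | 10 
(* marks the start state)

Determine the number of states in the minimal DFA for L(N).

3

Reachable states from the start: {0,1,2,3,4,5,7,8,9,10}. Unreachable: {6} — drop them.
P0 = {0,3,5,9,10} | {1,2,4,7,8}.
Split {0,3,5,9,10} by δ(·,L) → {0,5,9,10} and {3}.
Stable partition: {0,5,9,10} | {1,2,4,7,8} | {3} — 3 equivalence classes.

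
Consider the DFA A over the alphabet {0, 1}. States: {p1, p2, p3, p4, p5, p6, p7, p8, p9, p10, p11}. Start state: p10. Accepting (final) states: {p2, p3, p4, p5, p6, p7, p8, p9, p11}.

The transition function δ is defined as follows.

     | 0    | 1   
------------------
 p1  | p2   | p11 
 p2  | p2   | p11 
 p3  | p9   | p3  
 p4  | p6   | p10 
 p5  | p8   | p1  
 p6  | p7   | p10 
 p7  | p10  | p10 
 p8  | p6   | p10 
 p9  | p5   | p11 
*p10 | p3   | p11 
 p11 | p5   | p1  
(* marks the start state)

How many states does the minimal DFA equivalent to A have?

10

First remove the unreachable states {p4}; 10 states remain.
Initial partition by acceptance: {p2,p3,p5,p6,p7,p8,p9,p11} | {p1,p10}.
Split {p2,p3,p5,p6,p7,p8,p9,p11} by δ(·,0) → {p2,p3,p5,p6,p8,p9,p11} and {p7}.
On input 0, block {p2,p3,p5,p6,p8,p9,p11} splits into {p2,p3,p5,p8,p9,p11} and {p6}.
On input 0, block {p2,p3,p5,p8,p9,p11} splits into {p2,p3,p5,p9,p11} and {p8}.
Split {p2,p3,p5,p9,p11} by δ(·,0) → {p2,p3,p9,p11} and {p5}.
Refine {p2,p3,p9,p11} on symbol 0: members go to different blocks, giving {p2,p3} and {p9,p11}.
On input 0, block {p2,p3} splits into {p2} and {p3}.
On input 0, block {p1,p10} splits into {p1} and {p10}.
On input 1, block {p9,p11} splits into {p9} and {p11}.
The partition is now stable with 10 blocks: {p2} | {p1} | {p7} | {p6} | {p8} | {p5} | {p9} | {p3} | {p10} | {p11}.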